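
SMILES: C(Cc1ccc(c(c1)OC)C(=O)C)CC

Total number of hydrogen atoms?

18

Hydrogens are implicit in SMILES; fill each atom to its normal valence:
  3 × C: 3 H each → 9
  3 × C: 2 H each → 6
  3 × C (aromatic): 1 H each → 3
  3 × C (aromatic): no H
  2 × O: no H
  1 × C: no H
  Total hydrogens = 18.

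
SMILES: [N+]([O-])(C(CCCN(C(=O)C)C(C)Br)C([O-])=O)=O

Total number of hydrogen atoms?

Hydrogens are implicit in SMILES; fill each atom to its normal valence:
  3 × C: 2 H each → 6
  3 × O: no H
  2 × C: 3 H each → 6
  2 × C: 1 H each → 2
  2 × C: no H
  2 × O (charge -1): no H
  1 × Br: no H
  1 × N: no H
  1 × N (charge +1): no H
  Total hydrogens = 14.

14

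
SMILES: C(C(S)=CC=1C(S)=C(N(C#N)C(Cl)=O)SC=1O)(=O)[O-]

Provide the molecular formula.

Heavy atoms from the SMILES: 9 C, 1 Cl, 2 N, 4 O, 3 S.
Implicit hydrogens by atom environment:
  4 × C (aromatic): no H
  4 × C: no H
  2 × N: no H
  2 × O: no H
  2 × S: 1 H each → 2
  1 × C: 1 H
  1 × Cl: no H
  1 × O: 1 H
  1 × O (charge -1): no H
  1 × S (aromatic): no H
  Total hydrogens = 4.
Net charge -1.
Molecular formula: C9H4ClN2O4S3-

C9H4ClN2O4S3-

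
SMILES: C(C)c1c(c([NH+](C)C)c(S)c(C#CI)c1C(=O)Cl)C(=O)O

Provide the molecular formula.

C14H14ClINO3S+

Heavy atoms from the SMILES: 14 C, 1 Cl, 1 I, 1 N, 3 O, 1 S.
Implicit hydrogens by atom environment:
  6 × C (aromatic): no H
  4 × C: no H
  3 × C: 3 H each → 9
  2 × O: no H
  1 × C: 2 H
  1 × Cl: no H
  1 × I: no H
  1 × N (charge +1): 1 H
  1 × O: 1 H
  1 × S: 1 H
  Total hydrogens = 14.
Net charge +1.
Molecular formula: C14H14ClINO3S+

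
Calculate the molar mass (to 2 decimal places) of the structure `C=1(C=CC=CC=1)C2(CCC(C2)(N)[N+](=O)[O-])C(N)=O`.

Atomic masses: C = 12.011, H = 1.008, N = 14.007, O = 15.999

249.27

Molecular formula: C12H15N3O3.
M = 12×12.011 + 15×1.008 + 3×14.007 + 3×15.999 = 249.27 g/mol.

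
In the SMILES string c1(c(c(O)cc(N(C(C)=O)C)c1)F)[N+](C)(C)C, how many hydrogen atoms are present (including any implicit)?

Hydrogens are implicit in SMILES; fill each atom to its normal valence:
  5 × C: 3 H each → 15
  4 × C (aromatic): no H
  2 × C (aromatic): 1 H each → 2
  1 × C: no H
  1 × F: no H
  1 × N (charge +1): no H
  1 × N: no H
  1 × O: 1 H
  1 × O: no H
  Total hydrogens = 18.

18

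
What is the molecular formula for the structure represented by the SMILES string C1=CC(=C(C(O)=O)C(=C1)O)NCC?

Heavy atoms from the SMILES: 9 C, 1 N, 3 O.
Implicit hydrogens by atom environment:
  3 × C (aromatic): 1 H each → 3
  3 × C (aromatic): no H
  2 × O: 1 H each → 2
  1 × C: 3 H
  1 × C: 2 H
  1 × C: no H
  1 × N: 1 H
  1 × O: no H
  Total hydrogens = 11.
Molecular formula: C9H11NO3

C9H11NO3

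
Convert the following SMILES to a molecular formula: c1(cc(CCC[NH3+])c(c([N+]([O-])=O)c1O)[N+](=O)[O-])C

C10H14N3O5+

Heavy atoms from the SMILES: 10 C, 3 N, 5 O.
Implicit hydrogens by atom environment:
  5 × C (aromatic): no H
  3 × C: 2 H each → 6
  2 × N (charge +1): no H
  2 × O: no H
  2 × O (charge -1): no H
  1 × C: 3 H
  1 × C (aromatic): 1 H
  1 × N (charge +1): 3 H
  1 × O: 1 H
  Total hydrogens = 14.
Net charge +1.
Molecular formula: C10H14N3O5+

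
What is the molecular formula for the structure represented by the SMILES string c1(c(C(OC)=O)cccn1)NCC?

Heavy atoms from the SMILES: 9 C, 2 N, 2 O.
Implicit hydrogens by atom environment:
  3 × C (aromatic): 1 H each → 3
  2 × C: 3 H each → 6
  2 × C (aromatic): no H
  2 × O: no H
  1 × C: 2 H
  1 × C: no H
  1 × N: 1 H
  1 × N (aromatic): no H
  Total hydrogens = 12.
Molecular formula: C9H12N2O2

C9H12N2O2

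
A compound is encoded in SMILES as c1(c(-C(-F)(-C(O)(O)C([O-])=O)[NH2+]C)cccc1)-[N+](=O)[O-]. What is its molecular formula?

C10H11FN2O6

Heavy atoms from the SMILES: 10 C, 1 F, 2 N, 6 O.
Implicit hydrogens by atom environment:
  4 × C (aromatic): 1 H each → 4
  3 × C: no H
  2 × C (aromatic): no H
  2 × O: 1 H each → 2
  2 × O: no H
  2 × O (charge -1): no H
  1 × C: 3 H
  1 × F: no H
  1 × N (charge +1): 2 H
  1 × N (charge +1): no H
  Total hydrogens = 11.
Molecular formula: C10H11FN2O6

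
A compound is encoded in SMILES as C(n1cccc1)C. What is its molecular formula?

C6H9N

Heavy atoms from the SMILES: 6 C, 1 N.
Implicit hydrogens by atom environment:
  4 × C (aromatic): 1 H each → 4
  1 × C: 3 H
  1 × C: 2 H
  1 × N (aromatic): no H
  Total hydrogens = 9.
Molecular formula: C6H9N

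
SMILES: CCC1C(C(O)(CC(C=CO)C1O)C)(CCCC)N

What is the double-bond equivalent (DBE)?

2

Molecular formula from the SMILES: C15H29NO3.
DoU = (2C + 2 + N − H − X)/2 = (2·15 + 2 + 1 − 29 − 0)/2 = 4/2 = 2.
(Structurally: 1 ring(s) + 1 π bond(s) = 2.)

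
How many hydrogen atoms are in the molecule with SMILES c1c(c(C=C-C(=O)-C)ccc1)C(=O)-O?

Hydrogens are implicit in SMILES; fill each atom to its normal valence:
  4 × C (aromatic): 1 H each → 4
  2 × C: 1 H each → 2
  2 × C (aromatic): no H
  2 × C: no H
  2 × O: no H
  1 × C: 3 H
  1 × O: 1 H
  Total hydrogens = 10.

10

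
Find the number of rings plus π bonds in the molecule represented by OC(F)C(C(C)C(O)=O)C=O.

Molecular formula from the SMILES: C6H9FO4.
DoU = (2C + 2 + N − H − X)/2 = (2·6 + 2 + 0 − 9 − 1)/2 = 4/2 = 2.
(Structurally: 0 ring(s) + 2 π bond(s) = 2.)

2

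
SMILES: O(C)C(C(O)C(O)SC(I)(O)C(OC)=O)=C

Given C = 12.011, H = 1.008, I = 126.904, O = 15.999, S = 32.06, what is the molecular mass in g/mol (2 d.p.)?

Molecular formula: C8H13IO6S.
M = 8×12.011 + 13×1.008 + 1×126.904 + 6×15.999 + 1×32.06 = 364.15 g/mol.

364.15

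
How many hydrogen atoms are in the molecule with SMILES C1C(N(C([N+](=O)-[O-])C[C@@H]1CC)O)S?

14

Hydrogens are implicit in SMILES; fill each atom to its normal valence:
  3 × C: 2 H each → 6
  3 × C: 1 H each → 3
  1 × C: 3 H
  1 × N: no H
  1 × N (charge +1): no H
  1 × O: 1 H
  1 × O: no H
  1 × O (charge -1): no H
  1 × S: 1 H
  Total hydrogens = 14.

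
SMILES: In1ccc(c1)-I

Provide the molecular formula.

C4H3I2N

Heavy atoms from the SMILES: 4 C, 2 I, 1 N.
Implicit hydrogens by atom environment:
  3 × C (aromatic): 1 H each → 3
  2 × I: no H
  1 × C (aromatic): no H
  1 × N (aromatic): no H
  Total hydrogens = 3.
Molecular formula: C4H3I2N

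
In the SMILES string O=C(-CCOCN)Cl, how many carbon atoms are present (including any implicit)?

4

The symbol for carbon appears 4 times in the SMILES. (Cl is a single chlorine, not C + l.)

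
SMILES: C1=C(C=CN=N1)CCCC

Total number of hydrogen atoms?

12

Hydrogens are implicit in SMILES; fill each atom to its normal valence:
  3 × C: 2 H each → 6
  3 × C (aromatic): 1 H each → 3
  2 × N (aromatic): no H
  1 × C: 3 H
  1 × C (aromatic): no H
  Total hydrogens = 12.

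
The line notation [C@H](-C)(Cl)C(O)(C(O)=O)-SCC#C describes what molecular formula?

Heavy atoms from the SMILES: 7 C, 1 Cl, 3 O, 1 S.
Implicit hydrogens by atom environment:
  3 × C: no H
  2 × C: 1 H each → 2
  2 × O: 1 H each → 2
  1 × C: 3 H
  1 × C: 2 H
  1 × Cl: no H
  1 × O: no H
  1 × S: no H
  Total hydrogens = 9.
Molecular formula: C7H9ClO3S

C7H9ClO3S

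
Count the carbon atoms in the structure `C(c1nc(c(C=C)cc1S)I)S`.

The symbol for carbon appears 8 times in the SMILES. Lowercase c denotes aromatic carbon and counts toward C.

8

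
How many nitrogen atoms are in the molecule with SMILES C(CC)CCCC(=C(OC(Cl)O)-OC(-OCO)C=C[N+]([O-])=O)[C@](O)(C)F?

1

The symbol for nitrogen appears 1 time in the SMILES.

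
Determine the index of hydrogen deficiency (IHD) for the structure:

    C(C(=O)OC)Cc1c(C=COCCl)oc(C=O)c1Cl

Molecular formula from the SMILES: C12H12Cl2O5.
DoU = (2C + 2 + N − H − X)/2 = (2·12 + 2 + 0 − 12 − 2)/2 = 12/2 = 6.
(Structurally: 1 ring(s) + 5 π bond(s) = 6.)

6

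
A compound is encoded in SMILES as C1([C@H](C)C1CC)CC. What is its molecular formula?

C8H16

Heavy atoms from the SMILES: 8 C.
Implicit hydrogens by atom environment:
  3 × C: 3 H each → 9
  3 × C: 1 H each → 3
  2 × C: 2 H each → 4
  Total hydrogens = 16.
Molecular formula: C8H16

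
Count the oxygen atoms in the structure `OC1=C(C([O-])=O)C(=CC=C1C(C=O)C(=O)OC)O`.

7

The symbol for oxygen appears 7 times in the SMILES.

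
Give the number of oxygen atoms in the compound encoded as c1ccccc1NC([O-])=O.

2

The symbol for oxygen appears 2 times in the SMILES.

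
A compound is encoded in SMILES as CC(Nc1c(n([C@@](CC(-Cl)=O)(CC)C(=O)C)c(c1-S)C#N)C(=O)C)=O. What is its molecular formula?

C16H18ClN3O4S

Heavy atoms from the SMILES: 16 C, 1 Cl, 3 N, 4 O, 1 S.
Implicit hydrogens by atom environment:
  6 × C: no H
  4 × C: 3 H each → 12
  4 × C (aromatic): no H
  4 × O: no H
  2 × C: 2 H each → 4
  1 × Cl: no H
  1 × N: 1 H
  1 × N (aromatic): no H
  1 × N: no H
  1 × S: 1 H
  Total hydrogens = 18.
Molecular formula: C16H18ClN3O4S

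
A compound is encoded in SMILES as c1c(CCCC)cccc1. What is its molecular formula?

C10H14

Heavy atoms from the SMILES: 10 C.
Implicit hydrogens by atom environment:
  5 × C (aromatic): 1 H each → 5
  3 × C: 2 H each → 6
  1 × C: 3 H
  1 × C (aromatic): no H
  Total hydrogens = 14.
Molecular formula: C10H14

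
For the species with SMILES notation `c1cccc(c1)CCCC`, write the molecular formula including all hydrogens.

C10H14

Heavy atoms from the SMILES: 10 C.
Implicit hydrogens by atom environment:
  5 × C (aromatic): 1 H each → 5
  3 × C: 2 H each → 6
  1 × C: 3 H
  1 × C (aromatic): no H
  Total hydrogens = 14.
Molecular formula: C10H14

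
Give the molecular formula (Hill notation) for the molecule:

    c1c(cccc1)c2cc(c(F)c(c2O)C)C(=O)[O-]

Heavy atoms from the SMILES: 14 C, 1 F, 3 O.
Implicit hydrogens by atom environment:
  6 × C (aromatic): 1 H each → 6
  6 × C (aromatic): no H
  1 × C: 3 H
  1 × C: no H
  1 × F: no H
  1 × O: 1 H
  1 × O: no H
  1 × O (charge -1): no H
  Total hydrogens = 10.
Net charge -1.
Molecular formula: C14H10FO3-

C14H10FO3-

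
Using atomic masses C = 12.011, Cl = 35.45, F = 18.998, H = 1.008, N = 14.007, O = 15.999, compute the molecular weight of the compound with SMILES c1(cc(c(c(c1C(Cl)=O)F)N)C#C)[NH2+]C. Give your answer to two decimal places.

227.64

Molecular formula: C10H9ClFN2O+.
M = 10×12.011 + 1×35.45 + 1×18.998 + 9×1.008 + 2×14.007 + 1×15.999 = 227.64 g/mol.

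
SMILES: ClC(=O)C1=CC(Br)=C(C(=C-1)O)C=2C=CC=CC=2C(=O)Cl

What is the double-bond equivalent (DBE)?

Molecular formula from the SMILES: C14H7BrCl2O3.
DoU = (2C + 2 + N − H − X)/2 = (2·14 + 2 + 0 − 7 − 3)/2 = 20/2 = 10.
(Structurally: 2 ring(s) + 8 π bond(s) = 10.)

10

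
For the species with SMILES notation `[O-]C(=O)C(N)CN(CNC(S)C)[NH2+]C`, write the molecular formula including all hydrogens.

Heavy atoms from the SMILES: 7 C, 4 N, 2 O, 1 S.
Implicit hydrogens by atom environment:
  2 × C: 3 H each → 6
  2 × C: 2 H each → 4
  2 × C: 1 H each → 2
  1 × C: no H
  1 × N (charge +1): 2 H
  1 × N: 2 H
  1 × N: 1 H
  1 × N: no H
  1 × O: no H
  1 × O (charge -1): no H
  1 × S: 1 H
  Total hydrogens = 18.
Molecular formula: C7H18N4O2S

C7H18N4O2S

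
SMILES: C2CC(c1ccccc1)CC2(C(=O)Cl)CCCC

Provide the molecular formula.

C16H21ClO

Heavy atoms from the SMILES: 16 C, 1 Cl, 1 O.
Implicit hydrogens by atom environment:
  6 × C: 2 H each → 12
  5 × C (aromatic): 1 H each → 5
  2 × C: no H
  1 × C: 3 H
  1 × C: 1 H
  1 × C (aromatic): no H
  1 × Cl: no H
  1 × O: no H
  Total hydrogens = 21.
Molecular formula: C16H21ClO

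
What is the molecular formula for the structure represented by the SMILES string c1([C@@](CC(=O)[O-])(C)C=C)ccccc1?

C12H13O2-

Heavy atoms from the SMILES: 12 C, 2 O.
Implicit hydrogens by atom environment:
  5 × C (aromatic): 1 H each → 5
  2 × C: 2 H each → 4
  2 × C: no H
  1 × C: 3 H
  1 × C: 1 H
  1 × C (aromatic): no H
  1 × O: no H
  1 × O (charge -1): no H
  Total hydrogens = 13.
Net charge -1.
Molecular formula: C12H13O2-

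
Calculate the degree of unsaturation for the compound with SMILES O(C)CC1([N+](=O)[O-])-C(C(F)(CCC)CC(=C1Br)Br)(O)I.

Molecular formula from the SMILES: C11H15Br2FINO4.
DoU = (2C + 2 + N − H − X)/2 = (2·11 + 2 + 1 − 15 − 4)/2 = 6/2 = 3.
(Structurally: 1 ring(s) + 2 π bond(s) = 3.)

3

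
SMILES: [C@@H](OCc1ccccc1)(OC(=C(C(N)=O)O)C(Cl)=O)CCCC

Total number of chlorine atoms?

1

The symbol for chlorine appears 1 time in the SMILES.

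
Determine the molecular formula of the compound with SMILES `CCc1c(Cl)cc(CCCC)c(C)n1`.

C12H18ClN

Heavy atoms from the SMILES: 12 C, 1 Cl, 1 N.
Implicit hydrogens by atom environment:
  4 × C: 2 H each → 8
  4 × C (aromatic): no H
  3 × C: 3 H each → 9
  1 × C (aromatic): 1 H
  1 × Cl: no H
  1 × N (aromatic): no H
  Total hydrogens = 18.
Molecular formula: C12H18ClN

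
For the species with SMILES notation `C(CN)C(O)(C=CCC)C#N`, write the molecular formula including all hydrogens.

C8H14N2O

Heavy atoms from the SMILES: 8 C, 2 N, 1 O.
Implicit hydrogens by atom environment:
  3 × C: 2 H each → 6
  2 × C: 1 H each → 2
  2 × C: no H
  1 × C: 3 H
  1 × N: 2 H
  1 × N: no H
  1 × O: 1 H
  Total hydrogens = 14.
Molecular formula: C8H14N2O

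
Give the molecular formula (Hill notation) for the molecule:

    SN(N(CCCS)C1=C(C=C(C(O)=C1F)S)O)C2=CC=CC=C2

C15H17FN2O2S3

Heavy atoms from the SMILES: 15 C, 1 F, 2 N, 2 O, 3 S.
Implicit hydrogens by atom environment:
  6 × C (aromatic): 1 H each → 6
  6 × C (aromatic): no H
  3 × C: 2 H each → 6
  3 × S: 1 H each → 3
  2 × N: no H
  2 × O: 1 H each → 2
  1 × F: no H
  Total hydrogens = 17.
Molecular formula: C15H17FN2O2S3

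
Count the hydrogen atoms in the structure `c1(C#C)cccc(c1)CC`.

10

Hydrogens are implicit in SMILES; fill each atom to its normal valence:
  4 × C (aromatic): 1 H each → 4
  2 × C (aromatic): no H
  1 × C: 3 H
  1 × C: 2 H
  1 × C: 1 H
  1 × C: no H
  Total hydrogens = 10.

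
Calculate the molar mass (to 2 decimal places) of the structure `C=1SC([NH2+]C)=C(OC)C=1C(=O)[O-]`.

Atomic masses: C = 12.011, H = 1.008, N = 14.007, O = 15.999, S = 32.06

187.21

Molecular formula: C7H9NO3S.
M = 7×12.011 + 9×1.008 + 1×14.007 + 3×15.999 + 1×32.06 = 187.21 g/mol.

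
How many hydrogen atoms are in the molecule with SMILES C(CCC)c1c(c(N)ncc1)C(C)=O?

16

Hydrogens are implicit in SMILES; fill each atom to its normal valence:
  3 × C: 2 H each → 6
  3 × C (aromatic): no H
  2 × C: 3 H each → 6
  2 × C (aromatic): 1 H each → 2
  1 × C: no H
  1 × N: 2 H
  1 × N (aromatic): no H
  1 × O: no H
  Total hydrogens = 16.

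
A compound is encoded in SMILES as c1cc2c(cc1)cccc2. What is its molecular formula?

Heavy atoms from the SMILES: 10 C.
Implicit hydrogens by atom environment:
  8 × C (aromatic): 1 H each → 8
  2 × C (aromatic): no H
  Total hydrogens = 8.
Molecular formula: C10H8

C10H8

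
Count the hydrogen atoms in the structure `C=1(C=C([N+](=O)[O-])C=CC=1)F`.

4

Hydrogens are implicit in SMILES; fill each atom to its normal valence:
  4 × C (aromatic): 1 H each → 4
  2 × C (aromatic): no H
  1 × F: no H
  1 × N (charge +1): no H
  1 × O: no H
  1 × O (charge -1): no H
  Total hydrogens = 4.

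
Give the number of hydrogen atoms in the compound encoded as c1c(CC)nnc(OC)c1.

10

Hydrogens are implicit in SMILES; fill each atom to its normal valence:
  2 × C: 3 H each → 6
  2 × C (aromatic): 1 H each → 2
  2 × C (aromatic): no H
  2 × N (aromatic): no H
  1 × C: 2 H
  1 × O: no H
  Total hydrogens = 10.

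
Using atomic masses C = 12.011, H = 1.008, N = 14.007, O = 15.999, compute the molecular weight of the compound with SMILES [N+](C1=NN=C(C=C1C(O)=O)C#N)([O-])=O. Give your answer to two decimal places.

194.11

Molecular formula: C6H2N4O4.
M = 6×12.011 + 2×1.008 + 4×14.007 + 4×15.999 = 194.11 g/mol.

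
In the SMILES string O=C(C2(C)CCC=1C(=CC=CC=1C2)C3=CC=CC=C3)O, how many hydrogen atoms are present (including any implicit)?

18

Hydrogens are implicit in SMILES; fill each atom to its normal valence:
  8 × C (aromatic): 1 H each → 8
  4 × C (aromatic): no H
  3 × C: 2 H each → 6
  2 × C: no H
  1 × C: 3 H
  1 × O: 1 H
  1 × O: no H
  Total hydrogens = 18.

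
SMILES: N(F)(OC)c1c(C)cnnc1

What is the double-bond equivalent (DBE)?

4

Molecular formula from the SMILES: C6H8FN3O.
DoU = (2C + 2 + N − H − X)/2 = (2·6 + 2 + 3 − 8 − 1)/2 = 8/2 = 4.
(Structurally: 1 ring(s) + 3 π bond(s) = 4.)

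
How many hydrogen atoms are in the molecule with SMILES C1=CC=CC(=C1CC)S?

10

Hydrogens are implicit in SMILES; fill each atom to its normal valence:
  4 × C (aromatic): 1 H each → 4
  2 × C (aromatic): no H
  1 × C: 3 H
  1 × C: 2 H
  1 × S: 1 H
  Total hydrogens = 10.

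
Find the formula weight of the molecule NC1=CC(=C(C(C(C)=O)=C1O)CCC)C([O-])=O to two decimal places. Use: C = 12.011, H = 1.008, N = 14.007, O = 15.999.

236.25

Molecular formula: C12H14NO4-.
M = 12×12.011 + 14×1.008 + 1×14.007 + 4×15.999 = 236.25 g/mol.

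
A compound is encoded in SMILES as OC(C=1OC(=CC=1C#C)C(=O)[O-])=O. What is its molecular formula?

Heavy atoms from the SMILES: 8 C, 5 O.
Implicit hydrogens by atom environment:
  3 × C (aromatic): no H
  3 × C: no H
  2 × O: no H
  1 × C (aromatic): 1 H
  1 × C: 1 H
  1 × O: 1 H
  1 × O (aromatic): no H
  1 × O (charge -1): no H
  Total hydrogens = 3.
Net charge -1.
Molecular formula: C8H3O5-

C8H3O5-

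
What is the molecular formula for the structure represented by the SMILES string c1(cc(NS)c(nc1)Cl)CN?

C6H8ClN3S

Heavy atoms from the SMILES: 6 C, 1 Cl, 3 N, 1 S.
Implicit hydrogens by atom environment:
  3 × C (aromatic): no H
  2 × C (aromatic): 1 H each → 2
  1 × C: 2 H
  1 × Cl: no H
  1 × N: 2 H
  1 × N: 1 H
  1 × N (aromatic): no H
  1 × S: 1 H
  Total hydrogens = 8.
Molecular formula: C6H8ClN3S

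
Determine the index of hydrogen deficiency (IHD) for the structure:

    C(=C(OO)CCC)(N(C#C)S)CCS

Molecular formula from the SMILES: C9H15NO2S2.
DoU = (2C + 2 + N − H − X)/2 = (2·9 + 2 + 1 − 15 − 0)/2 = 6/2 = 3.
(Structurally: 0 ring(s) + 3 π bond(s) = 3.)

3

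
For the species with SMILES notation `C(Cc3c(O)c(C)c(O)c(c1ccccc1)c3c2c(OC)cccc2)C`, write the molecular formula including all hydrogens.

Heavy atoms from the SMILES: 23 C, 3 O.
Implicit hydrogens by atom environment:
  9 × C (aromatic): 1 H each → 9
  9 × C (aromatic): no H
  3 × C: 3 H each → 9
  2 × C: 2 H each → 4
  2 × O: 1 H each → 2
  1 × O: no H
  Total hydrogens = 24.
Molecular formula: C23H24O3

C23H24O3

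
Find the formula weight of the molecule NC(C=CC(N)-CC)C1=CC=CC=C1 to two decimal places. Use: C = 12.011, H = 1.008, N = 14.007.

190.29

Molecular formula: C12H18N2.
M = 12×12.011 + 18×1.008 + 2×14.007 = 190.29 g/mol.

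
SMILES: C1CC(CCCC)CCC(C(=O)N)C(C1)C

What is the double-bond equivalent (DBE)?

2

Molecular formula from the SMILES: C14H27NO.
DoU = (2C + 2 + N − H − X)/2 = (2·14 + 2 + 1 − 27 − 0)/2 = 4/2 = 2.
(Structurally: 1 ring(s) + 1 π bond(s) = 2.)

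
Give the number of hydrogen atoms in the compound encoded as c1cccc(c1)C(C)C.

Hydrogens are implicit in SMILES; fill each atom to its normal valence:
  5 × C (aromatic): 1 H each → 5
  2 × C: 3 H each → 6
  1 × C: 1 H
  1 × C (aromatic): no H
  Total hydrogens = 12.

12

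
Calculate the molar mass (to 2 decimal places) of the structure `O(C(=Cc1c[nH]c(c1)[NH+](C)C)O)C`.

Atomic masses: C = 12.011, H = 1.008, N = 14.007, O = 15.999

Molecular formula: C9H15N2O2+.
M = 9×12.011 + 15×1.008 + 2×14.007 + 2×15.999 = 183.23 g/mol.

183.23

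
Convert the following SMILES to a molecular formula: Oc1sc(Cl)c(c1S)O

Heavy atoms from the SMILES: 4 C, 1 Cl, 2 O, 2 S.
Implicit hydrogens by atom environment:
  4 × C (aromatic): no H
  2 × O: 1 H each → 2
  1 × Cl: no H
  1 × S: 1 H
  1 × S (aromatic): no H
  Total hydrogens = 3.
Molecular formula: C4H3ClO2S2

C4H3ClO2S2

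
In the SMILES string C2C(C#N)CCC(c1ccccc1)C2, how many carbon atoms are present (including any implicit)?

The symbol for carbon appears 13 times in the SMILES. Lowercase c denotes aromatic carbon and counts toward C.

13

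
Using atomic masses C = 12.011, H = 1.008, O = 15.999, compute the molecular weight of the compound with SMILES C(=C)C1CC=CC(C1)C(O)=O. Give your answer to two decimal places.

Molecular formula: C9H12O2.
M = 9×12.011 + 12×1.008 + 2×15.999 = 152.19 g/mol.

152.19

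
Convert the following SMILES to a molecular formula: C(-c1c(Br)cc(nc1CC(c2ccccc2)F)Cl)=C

C15H12BrClFN

Heavy atoms from the SMILES: 1 Br, 15 C, 1 Cl, 1 F, 1 N.
Implicit hydrogens by atom environment:
  6 × C (aromatic): 1 H each → 6
  5 × C (aromatic): no H
  2 × C: 2 H each → 4
  2 × C: 1 H each → 2
  1 × Br: no H
  1 × Cl: no H
  1 × F: no H
  1 × N (aromatic): no H
  Total hydrogens = 12.
Molecular formula: C15H12BrClFN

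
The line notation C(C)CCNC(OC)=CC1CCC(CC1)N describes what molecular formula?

C13H26N2O

Heavy atoms from the SMILES: 13 C, 2 N, 1 O.
Implicit hydrogens by atom environment:
  7 × C: 2 H each → 14
  3 × C: 1 H each → 3
  2 × C: 3 H each → 6
  1 × C: no H
  1 × N: 2 H
  1 × N: 1 H
  1 × O: no H
  Total hydrogens = 26.
Molecular formula: C13H26N2O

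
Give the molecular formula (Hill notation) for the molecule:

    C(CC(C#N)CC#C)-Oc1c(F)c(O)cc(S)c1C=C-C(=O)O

Heavy atoms from the SMILES: 16 C, 1 F, 1 N, 4 O, 1 S.
Implicit hydrogens by atom environment:
  5 × C (aromatic): no H
  4 × C: 1 H each → 4
  3 × C: 2 H each → 6
  3 × C: no H
  2 × O: 1 H each → 2
  2 × O: no H
  1 × C (aromatic): 1 H
  1 × F: no H
  1 × N: no H
  1 × S: 1 H
  Total hydrogens = 14.
Molecular formula: C16H14FNO4S

C16H14FNO4S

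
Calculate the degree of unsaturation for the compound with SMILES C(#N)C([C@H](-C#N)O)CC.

4

Molecular formula from the SMILES: C6H8N2O.
DoU = (2C + 2 + N − H − X)/2 = (2·6 + 2 + 2 − 8 − 0)/2 = 8/2 = 4.
(Structurally: 0 ring(s) + 4 π bond(s) = 4.)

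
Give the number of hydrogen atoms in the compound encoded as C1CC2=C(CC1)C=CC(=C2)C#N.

Hydrogens are implicit in SMILES; fill each atom to its normal valence:
  4 × C: 2 H each → 8
  3 × C (aromatic): 1 H each → 3
  3 × C (aromatic): no H
  1 × C: no H
  1 × N: no H
  Total hydrogens = 11.

11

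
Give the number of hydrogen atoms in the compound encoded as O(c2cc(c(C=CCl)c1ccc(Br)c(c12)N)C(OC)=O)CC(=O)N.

14

Hydrogens are implicit in SMILES; fill each atom to its normal valence:
  7 × C (aromatic): no H
  4 × O: no H
  3 × C (aromatic): 1 H each → 3
  2 × C: 1 H each → 2
  2 × C: no H
  2 × N: 2 H each → 4
  1 × Br: no H
  1 × C: 3 H
  1 × C: 2 H
  1 × Cl: no H
  Total hydrogens = 14.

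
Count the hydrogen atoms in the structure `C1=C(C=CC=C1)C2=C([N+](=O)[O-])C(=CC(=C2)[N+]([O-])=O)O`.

Hydrogens are implicit in SMILES; fill each atom to its normal valence:
  7 × C (aromatic): 1 H each → 7
  5 × C (aromatic): no H
  2 × N (charge +1): no H
  2 × O: no H
  2 × O (charge -1): no H
  1 × O: 1 H
  Total hydrogens = 8.

8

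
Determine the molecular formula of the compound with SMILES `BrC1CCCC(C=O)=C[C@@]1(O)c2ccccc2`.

C14H15BrO2

Heavy atoms from the SMILES: 1 Br, 14 C, 2 O.
Implicit hydrogens by atom environment:
  5 × C (aromatic): 1 H each → 5
  3 × C: 2 H each → 6
  3 × C: 1 H each → 3
  2 × C: no H
  1 × Br: no H
  1 × C (aromatic): no H
  1 × O: 1 H
  1 × O: no H
  Total hydrogens = 15.
Molecular formula: C14H15BrO2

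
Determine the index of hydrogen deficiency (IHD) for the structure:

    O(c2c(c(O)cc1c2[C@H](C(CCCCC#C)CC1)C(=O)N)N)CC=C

9

Molecular formula from the SMILES: C20H26N2O3.
DoU = (2C + 2 + N − H − X)/2 = (2·20 + 2 + 2 − 26 − 0)/2 = 18/2 = 9.
(Structurally: 2 ring(s) + 7 π bond(s) = 9.)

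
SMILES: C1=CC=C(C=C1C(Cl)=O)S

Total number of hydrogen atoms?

Hydrogens are implicit in SMILES; fill each atom to its normal valence:
  4 × C (aromatic): 1 H each → 4
  2 × C (aromatic): no H
  1 × C: no H
  1 × Cl: no H
  1 × O: no H
  1 × S: 1 H
  Total hydrogens = 5.

5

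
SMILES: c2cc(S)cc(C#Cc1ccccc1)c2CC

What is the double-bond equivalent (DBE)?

10

Molecular formula from the SMILES: C16H14S.
DoU = (2C + 2 + N − H − X)/2 = (2·16 + 2 + 0 − 14 − 0)/2 = 20/2 = 10.
(Structurally: 2 ring(s) + 8 π bond(s) = 10.)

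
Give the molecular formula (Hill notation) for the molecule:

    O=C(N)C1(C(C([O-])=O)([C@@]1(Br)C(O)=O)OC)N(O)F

Heavy atoms from the SMILES: 1 Br, 7 C, 1 F, 2 N, 7 O.
Implicit hydrogens by atom environment:
  6 × C: no H
  4 × O: no H
  2 × O: 1 H each → 2
  1 × Br: no H
  1 × C: 3 H
  1 × F: no H
  1 × N: 2 H
  1 × N: no H
  1 × O (charge -1): no H
  Total hydrogens = 7.
Net charge -1.
Molecular formula: C7H7BrFN2O7-

C7H7BrFN2O7-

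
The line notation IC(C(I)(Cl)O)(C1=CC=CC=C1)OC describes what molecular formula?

C9H9ClI2O2

Heavy atoms from the SMILES: 9 C, 1 Cl, 2 I, 2 O.
Implicit hydrogens by atom environment:
  5 × C (aromatic): 1 H each → 5
  2 × C: no H
  2 × I: no H
  1 × C: 3 H
  1 × C (aromatic): no H
  1 × Cl: no H
  1 × O: 1 H
  1 × O: no H
  Total hydrogens = 9.
Molecular formula: C9H9ClI2O2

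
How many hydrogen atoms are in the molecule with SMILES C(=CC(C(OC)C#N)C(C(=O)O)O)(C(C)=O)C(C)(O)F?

Hydrogens are implicit in SMILES; fill each atom to its normal valence:
  5 × C: no H
  4 × C: 1 H each → 4
  3 × C: 3 H each → 9
  3 × O: 1 H each → 3
  3 × O: no H
  1 × F: no H
  1 × N: no H
  Total hydrogens = 16.

16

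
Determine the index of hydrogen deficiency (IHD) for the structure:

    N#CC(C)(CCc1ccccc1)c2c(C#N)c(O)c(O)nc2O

Molecular formula from the SMILES: C17H15N3O3.
DoU = (2C + 2 + N − H − X)/2 = (2·17 + 2 + 3 − 15 − 0)/2 = 24/2 = 12.
(Structurally: 2 ring(s) + 10 π bond(s) = 12.)

12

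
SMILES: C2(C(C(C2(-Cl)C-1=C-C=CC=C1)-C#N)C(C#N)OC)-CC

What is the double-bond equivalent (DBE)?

9

Molecular formula from the SMILES: C16H17ClN2O.
DoU = (2C + 2 + N − H − X)/2 = (2·16 + 2 + 2 − 17 − 1)/2 = 18/2 = 9.
(Structurally: 2 ring(s) + 7 π bond(s) = 9.)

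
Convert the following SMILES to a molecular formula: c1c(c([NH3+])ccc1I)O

C6H7INO+

Heavy atoms from the SMILES: 6 C, 1 I, 1 N, 1 O.
Implicit hydrogens by atom environment:
  3 × C (aromatic): 1 H each → 3
  3 × C (aromatic): no H
  1 × I: no H
  1 × N (charge +1): 3 H
  1 × O: 1 H
  Total hydrogens = 7.
Net charge +1.
Molecular formula: C6H7INO+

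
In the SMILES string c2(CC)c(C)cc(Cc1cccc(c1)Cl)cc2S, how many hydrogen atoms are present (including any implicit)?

17

Hydrogens are implicit in SMILES; fill each atom to its normal valence:
  6 × C (aromatic): 1 H each → 6
  6 × C (aromatic): no H
  2 × C: 3 H each → 6
  2 × C: 2 H each → 4
  1 × Cl: no H
  1 × S: 1 H
  Total hydrogens = 17.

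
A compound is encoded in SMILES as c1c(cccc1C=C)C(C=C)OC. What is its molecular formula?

C12H14O

Heavy atoms from the SMILES: 12 C, 1 O.
Implicit hydrogens by atom environment:
  4 × C (aromatic): 1 H each → 4
  3 × C: 1 H each → 3
  2 × C: 2 H each → 4
  2 × C (aromatic): no H
  1 × C: 3 H
  1 × O: no H
  Total hydrogens = 14.
Molecular formula: C12H14O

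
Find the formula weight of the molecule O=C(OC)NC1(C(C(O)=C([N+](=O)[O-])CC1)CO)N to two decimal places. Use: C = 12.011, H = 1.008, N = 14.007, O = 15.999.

Molecular formula: C9H15N3O6.
M = 9×12.011 + 15×1.008 + 3×14.007 + 6×15.999 = 261.23 g/mol.

261.23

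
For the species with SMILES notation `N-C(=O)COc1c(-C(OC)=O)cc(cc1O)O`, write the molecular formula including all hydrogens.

C10H11NO6

Heavy atoms from the SMILES: 10 C, 1 N, 6 O.
Implicit hydrogens by atom environment:
  4 × C (aromatic): no H
  4 × O: no H
  2 × C (aromatic): 1 H each → 2
  2 × C: no H
  2 × O: 1 H each → 2
  1 × C: 3 H
  1 × C: 2 H
  1 × N: 2 H
  Total hydrogens = 11.
Molecular formula: C10H11NO6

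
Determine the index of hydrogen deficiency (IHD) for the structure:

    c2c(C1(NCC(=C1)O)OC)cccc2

Molecular formula from the SMILES: C11H13NO2.
DoU = (2C + 2 + N − H − X)/2 = (2·11 + 2 + 1 − 13 − 0)/2 = 12/2 = 6.
(Structurally: 2 ring(s) + 4 π bond(s) = 6.)

6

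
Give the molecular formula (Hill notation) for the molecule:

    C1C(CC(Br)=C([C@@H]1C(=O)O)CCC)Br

Heavy atoms from the SMILES: 2 Br, 10 C, 2 O.
Implicit hydrogens by atom environment:
  4 × C: 2 H each → 8
  3 × C: no H
  2 × Br: no H
  2 × C: 1 H each → 2
  1 × C: 3 H
  1 × O: 1 H
  1 × O: no H
  Total hydrogens = 14.
Molecular formula: C10H14Br2O2

C10H14Br2O2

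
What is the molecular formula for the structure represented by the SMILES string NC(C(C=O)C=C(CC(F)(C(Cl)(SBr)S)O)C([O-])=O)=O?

Heavy atoms from the SMILES: 1 Br, 9 C, 1 Cl, 1 F, 1 N, 5 O, 2 S.
Implicit hydrogens by atom environment:
  5 × C: no H
  3 × C: 1 H each → 3
  3 × O: no H
  1 × Br: no H
  1 × C: 2 H
  1 × Cl: no H
  1 × F: no H
  1 × N: 2 H
  1 × O: 1 H
  1 × O (charge -1): no H
  1 × S: 1 H
  1 × S: no H
  Total hydrogens = 9.
Net charge -1.
Molecular formula: C9H9BrClFNO5S2-

C9H9BrClFNO5S2-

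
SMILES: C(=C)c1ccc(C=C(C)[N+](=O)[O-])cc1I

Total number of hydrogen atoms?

10

Hydrogens are implicit in SMILES; fill each atom to its normal valence:
  3 × C (aromatic): 1 H each → 3
  3 × C (aromatic): no H
  2 × C: 1 H each → 2
  1 × C: 3 H
  1 × C: 2 H
  1 × C: no H
  1 × I: no H
  1 × N (charge +1): no H
  1 × O: no H
  1 × O (charge -1): no H
  Total hydrogens = 10.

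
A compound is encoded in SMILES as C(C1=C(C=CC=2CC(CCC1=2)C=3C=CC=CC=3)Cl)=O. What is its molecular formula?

Heavy atoms from the SMILES: 17 C, 1 Cl, 1 O.
Implicit hydrogens by atom environment:
  7 × C (aromatic): 1 H each → 7
  5 × C (aromatic): no H
  3 × C: 2 H each → 6
  2 × C: 1 H each → 2
  1 × Cl: no H
  1 × O: no H
  Total hydrogens = 15.
Molecular formula: C17H15ClO

C17H15ClO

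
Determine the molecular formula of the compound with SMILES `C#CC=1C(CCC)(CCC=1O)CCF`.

Heavy atoms from the SMILES: 12 C, 1 F, 1 O.
Implicit hydrogens by atom environment:
  6 × C: 2 H each → 12
  4 × C: no H
  1 × C: 3 H
  1 × C: 1 H
  1 × F: no H
  1 × O: 1 H
  Total hydrogens = 17.
Molecular formula: C12H17FO

C12H17FO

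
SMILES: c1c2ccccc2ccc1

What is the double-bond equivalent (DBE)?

Molecular formula from the SMILES: C10H8.
DoU = (2C + 2 + N − H − X)/2 = (2·10 + 2 + 0 − 8 − 0)/2 = 14/2 = 7.
(Structurally: 2 ring(s) + 5 π bond(s) = 7.)

7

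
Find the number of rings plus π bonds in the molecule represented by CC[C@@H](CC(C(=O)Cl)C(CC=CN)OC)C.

Molecular formula from the SMILES: C12H22ClNO2.
DoU = (2C + 2 + N − H − X)/2 = (2·12 + 2 + 1 − 22 − 1)/2 = 4/2 = 2.
(Structurally: 0 ring(s) + 2 π bond(s) = 2.)

2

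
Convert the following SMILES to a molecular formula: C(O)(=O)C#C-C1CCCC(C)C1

C10H14O2

Heavy atoms from the SMILES: 10 C, 2 O.
Implicit hydrogens by atom environment:
  4 × C: 2 H each → 8
  3 × C: no H
  2 × C: 1 H each → 2
  1 × C: 3 H
  1 × O: 1 H
  1 × O: no H
  Total hydrogens = 14.
Molecular formula: C10H14O2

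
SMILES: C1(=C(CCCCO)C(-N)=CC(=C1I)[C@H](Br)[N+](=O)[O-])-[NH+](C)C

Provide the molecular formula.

C13H20BrIN3O3+

Heavy atoms from the SMILES: 1 Br, 13 C, 1 I, 3 N, 3 O.
Implicit hydrogens by atom environment:
  5 × C (aromatic): no H
  4 × C: 2 H each → 8
  2 × C: 3 H each → 6
  1 × Br: no H
  1 × C (aromatic): 1 H
  1 × C: 1 H
  1 × I: no H
  1 × N: 2 H
  1 × N (charge +1): 1 H
  1 × N (charge +1): no H
  1 × O: 1 H
  1 × O: no H
  1 × O (charge -1): no H
  Total hydrogens = 20.
Net charge +1.
Molecular formula: C13H20BrIN3O3+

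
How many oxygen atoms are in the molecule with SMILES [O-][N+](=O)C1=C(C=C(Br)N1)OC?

The symbol for oxygen appears 3 times in the SMILES.

3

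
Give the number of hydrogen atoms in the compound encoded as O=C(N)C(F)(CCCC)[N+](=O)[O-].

Hydrogens are implicit in SMILES; fill each atom to its normal valence:
  3 × C: 2 H each → 6
  2 × C: no H
  2 × O: no H
  1 × C: 3 H
  1 × F: no H
  1 × N: 2 H
  1 × N (charge +1): no H
  1 × O (charge -1): no H
  Total hydrogens = 11.

11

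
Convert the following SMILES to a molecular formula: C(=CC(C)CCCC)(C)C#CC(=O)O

Heavy atoms from the SMILES: 12 C, 2 O.
Implicit hydrogens by atom environment:
  4 × C: no H
  3 × C: 3 H each → 9
  3 × C: 2 H each → 6
  2 × C: 1 H each → 2
  1 × O: 1 H
  1 × O: no H
  Total hydrogens = 18.
Molecular formula: C12H18O2

C12H18O2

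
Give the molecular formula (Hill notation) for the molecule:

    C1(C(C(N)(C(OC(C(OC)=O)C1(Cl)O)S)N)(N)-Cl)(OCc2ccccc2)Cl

Heavy atoms from the SMILES: 15 C, 3 Cl, 3 N, 5 O, 1 S.
Implicit hydrogens by atom environment:
  5 × C (aromatic): 1 H each → 5
  5 × C: no H
  4 × O: no H
  3 × Cl: no H
  3 × N: 2 H each → 6
  2 × C: 1 H each → 2
  1 × C: 3 H
  1 × C: 2 H
  1 × C (aromatic): no H
  1 × O: 1 H
  1 × S: 1 H
  Total hydrogens = 20.
Molecular formula: C15H20Cl3N3O5S

C15H20Cl3N3O5S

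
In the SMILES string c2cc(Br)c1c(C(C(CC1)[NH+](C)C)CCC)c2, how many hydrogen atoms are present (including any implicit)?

23

Hydrogens are implicit in SMILES; fill each atom to its normal valence:
  4 × C: 2 H each → 8
  3 × C: 3 H each → 9
  3 × C (aromatic): 1 H each → 3
  3 × C (aromatic): no H
  2 × C: 1 H each → 2
  1 × Br: no H
  1 × N (charge +1): 1 H
  Total hydrogens = 23.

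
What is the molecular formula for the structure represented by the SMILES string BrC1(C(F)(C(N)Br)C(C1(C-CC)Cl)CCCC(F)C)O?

C13H22Br2ClF2NO

Heavy atoms from the SMILES: 2 Br, 13 C, 1 Cl, 2 F, 1 N, 1 O.
Implicit hydrogens by atom environment:
  5 × C: 2 H each → 10
  3 × C: 1 H each → 3
  3 × C: no H
  2 × Br: no H
  2 × C: 3 H each → 6
  2 × F: no H
  1 × Cl: no H
  1 × N: 2 H
  1 × O: 1 H
  Total hydrogens = 22.
Molecular formula: C13H22Br2ClF2NO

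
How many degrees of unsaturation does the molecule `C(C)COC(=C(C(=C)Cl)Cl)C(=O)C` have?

3

Molecular formula from the SMILES: C9H12Cl2O2.
DoU = (2C + 2 + N − H − X)/2 = (2·9 + 2 + 0 − 12 − 2)/2 = 6/2 = 3.
(Structurally: 0 ring(s) + 3 π bond(s) = 3.)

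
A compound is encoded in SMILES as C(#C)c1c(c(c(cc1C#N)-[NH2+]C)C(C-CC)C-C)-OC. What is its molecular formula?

Heavy atoms from the SMILES: 17 C, 2 N, 1 O.
Implicit hydrogens by atom environment:
  5 × C (aromatic): no H
  4 × C: 3 H each → 12
  3 × C: 2 H each → 6
  2 × C: 1 H each → 2
  2 × C: no H
  1 × C (aromatic): 1 H
  1 × N (charge +1): 2 H
  1 × N: no H
  1 × O: no H
  Total hydrogens = 23.
Net charge +1.
Molecular formula: C17H23N2O+

C17H23N2O+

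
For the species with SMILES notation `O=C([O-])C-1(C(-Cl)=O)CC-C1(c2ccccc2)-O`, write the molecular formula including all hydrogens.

Heavy atoms from the SMILES: 12 C, 1 Cl, 4 O.
Implicit hydrogens by atom environment:
  5 × C (aromatic): 1 H each → 5
  4 × C: no H
  2 × C: 2 H each → 4
  2 × O: no H
  1 × C (aromatic): no H
  1 × Cl: no H
  1 × O: 1 H
  1 × O (charge -1): no H
  Total hydrogens = 10.
Net charge -1.
Molecular formula: C12H10ClO4-

C12H10ClO4-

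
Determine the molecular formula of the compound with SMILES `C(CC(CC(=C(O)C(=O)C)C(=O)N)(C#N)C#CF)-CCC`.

Heavy atoms from the SMILES: 15 C, 1 F, 2 N, 3 O.
Implicit hydrogens by atom environment:
  8 × C: no H
  5 × C: 2 H each → 10
  2 × C: 3 H each → 6
  2 × O: no H
  1 × F: no H
  1 × N: 2 H
  1 × N: no H
  1 × O: 1 H
  Total hydrogens = 19.
Molecular formula: C15H19FN2O3

C15H19FN2O3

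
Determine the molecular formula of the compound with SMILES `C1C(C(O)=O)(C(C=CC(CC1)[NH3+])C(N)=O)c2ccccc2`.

C16H21N2O3+

Heavy atoms from the SMILES: 16 C, 2 N, 3 O.
Implicit hydrogens by atom environment:
  5 × C (aromatic): 1 H each → 5
  4 × C: 1 H each → 4
  3 × C: 2 H each → 6
  3 × C: no H
  2 × O: no H
  1 × C (aromatic): no H
  1 × N (charge +1): 3 H
  1 × N: 2 H
  1 × O: 1 H
  Total hydrogens = 21.
Net charge +1.
Molecular formula: C16H21N2O3+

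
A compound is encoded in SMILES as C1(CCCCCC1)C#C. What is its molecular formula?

Heavy atoms from the SMILES: 9 C.
Implicit hydrogens by atom environment:
  6 × C: 2 H each → 12
  2 × C: 1 H each → 2
  1 × C: no H
  Total hydrogens = 14.
Molecular formula: C9H14

C9H14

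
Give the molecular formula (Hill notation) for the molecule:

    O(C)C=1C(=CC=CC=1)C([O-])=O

Heavy atoms from the SMILES: 8 C, 3 O.
Implicit hydrogens by atom environment:
  4 × C (aromatic): 1 H each → 4
  2 × C (aromatic): no H
  2 × O: no H
  1 × C: 3 H
  1 × C: no H
  1 × O (charge -1): no H
  Total hydrogens = 7.
Net charge -1.
Molecular formula: C8H7O3-

C8H7O3-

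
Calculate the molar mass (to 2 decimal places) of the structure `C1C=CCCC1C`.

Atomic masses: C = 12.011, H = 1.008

Molecular formula: C7H12.
M = 7×12.011 + 12×1.008 = 96.17 g/mol.

96.17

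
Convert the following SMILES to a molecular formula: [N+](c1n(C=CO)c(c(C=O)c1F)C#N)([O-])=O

C8H4FN3O4

Heavy atoms from the SMILES: 8 C, 1 F, 3 N, 4 O.
Implicit hydrogens by atom environment:
  4 × C (aromatic): no H
  3 × C: 1 H each → 3
  2 × O: no H
  1 × C: no H
  1 × F: no H
  1 × N (aromatic): no H
  1 × N: no H
  1 × N (charge +1): no H
  1 × O: 1 H
  1 × O (charge -1): no H
  Total hydrogens = 4.
Molecular formula: C8H4FN3O4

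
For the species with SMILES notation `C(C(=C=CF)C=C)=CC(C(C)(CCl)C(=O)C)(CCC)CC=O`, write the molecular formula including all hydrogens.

Heavy atoms from the SMILES: 18 C, 1 Cl, 1 F, 2 O.
Implicit hydrogens by atom environment:
  5 × C: 2 H each → 10
  5 × C: 1 H each → 5
  5 × C: no H
  3 × C: 3 H each → 9
  2 × O: no H
  1 × Cl: no H
  1 × F: no H
  Total hydrogens = 24.
Molecular formula: C18H24ClFO2

C18H24ClFO2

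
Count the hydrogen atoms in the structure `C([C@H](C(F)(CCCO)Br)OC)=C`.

14

Hydrogens are implicit in SMILES; fill each atom to its normal valence:
  4 × C: 2 H each → 8
  2 × C: 1 H each → 2
  1 × Br: no H
  1 × C: 3 H
  1 × C: no H
  1 × F: no H
  1 × O: 1 H
  1 × O: no H
  Total hydrogens = 14.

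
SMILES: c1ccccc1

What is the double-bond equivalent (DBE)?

Molecular formula from the SMILES: C6H6.
DoU = (2C + 2 + N − H − X)/2 = (2·6 + 2 + 0 − 6 − 0)/2 = 8/2 = 4.
(Structurally: 1 ring(s) + 3 π bond(s) = 4.)

4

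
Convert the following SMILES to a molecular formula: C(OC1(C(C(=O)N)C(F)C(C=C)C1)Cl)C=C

Heavy atoms from the SMILES: 11 C, 1 Cl, 1 F, 1 N, 2 O.
Implicit hydrogens by atom environment:
  5 × C: 1 H each → 5
  4 × C: 2 H each → 8
  2 × C: no H
  2 × O: no H
  1 × Cl: no H
  1 × F: no H
  1 × N: 2 H
  Total hydrogens = 15.
Molecular formula: C11H15ClFNO2

C11H15ClFNO2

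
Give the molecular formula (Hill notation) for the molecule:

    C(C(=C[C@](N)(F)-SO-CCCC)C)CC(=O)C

Heavy atoms from the SMILES: 12 C, 1 F, 1 N, 2 O, 1 S.
Implicit hydrogens by atom environment:
  5 × C: 2 H each → 10
  3 × C: 3 H each → 9
  3 × C: no H
  2 × O: no H
  1 × C: 1 H
  1 × F: no H
  1 × N: 2 H
  1 × S: no H
  Total hydrogens = 22.
Molecular formula: C12H22FNO2S

C12H22FNO2S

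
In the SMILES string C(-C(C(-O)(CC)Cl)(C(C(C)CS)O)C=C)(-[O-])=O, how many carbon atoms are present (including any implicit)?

11

The symbol for carbon appears 11 times in the SMILES. (Cl is a single chlorine, not C + l.)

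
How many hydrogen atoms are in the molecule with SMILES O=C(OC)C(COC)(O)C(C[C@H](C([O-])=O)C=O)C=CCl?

16

Hydrogens are implicit in SMILES; fill each atom to its normal valence:
  5 × C: 1 H each → 5
  5 × O: no H
  3 × C: no H
  2 × C: 3 H each → 6
  2 × C: 2 H each → 4
  1 × Cl: no H
  1 × O: 1 H
  1 × O (charge -1): no H
  Total hydrogens = 16.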